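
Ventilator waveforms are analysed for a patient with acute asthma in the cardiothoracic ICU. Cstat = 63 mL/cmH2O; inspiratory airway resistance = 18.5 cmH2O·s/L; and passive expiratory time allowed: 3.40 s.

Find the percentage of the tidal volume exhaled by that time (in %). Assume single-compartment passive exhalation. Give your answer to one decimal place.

94.6

τ = R × C = 18.5 × 63 mL/cmH2O = 18.5 × 0.063 L/cmH2O = 1.166 s.
Passive exhalation: V(t)/V₀ = e^(−t/τ) = e^(−3.40/1.166) = 0.05415.
Fraction exhaled = 1 − 0.05415 = 0.9459 → 94.59%.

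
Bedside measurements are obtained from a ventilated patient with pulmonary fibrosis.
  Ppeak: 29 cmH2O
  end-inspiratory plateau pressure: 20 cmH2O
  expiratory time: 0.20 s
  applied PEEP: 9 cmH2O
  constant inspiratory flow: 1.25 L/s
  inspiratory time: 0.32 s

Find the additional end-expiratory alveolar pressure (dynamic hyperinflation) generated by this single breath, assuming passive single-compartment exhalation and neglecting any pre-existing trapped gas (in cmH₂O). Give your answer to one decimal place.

5.1

Vt = flow × Ti = 1.25 L/s × 0.32 s × 1000 mL/L = 400.0 mL.
R = (PIP − Pplat)/V̇ = (29 − 20) / 1.25 = 9.0/1.25 = 7.2 cmH2O·s/L.
C = Vt/(Pplat − PEEP) = 400.0 / (20 − 9) = 400.0/11.0 = 36.364 mL/cmH2O.
τ = R × C = 7.2 × 0.03636 L/cmH2O = 0.2618 s.
Fraction remaining = e^(−Te/τ) = e^(−0.20/0.2618) = 0.4658; trapped volume = 400.0 × 0.4658 = 186.32 mL.
Additional alveolar pressure from trapping ≈ V_trapped / C = 186.32 / 36.364 = 5.124 cmH2O.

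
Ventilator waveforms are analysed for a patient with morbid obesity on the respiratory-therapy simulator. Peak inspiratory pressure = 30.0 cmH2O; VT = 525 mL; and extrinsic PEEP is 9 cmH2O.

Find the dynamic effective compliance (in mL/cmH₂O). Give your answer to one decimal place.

25.0

Dynamic compliance = Vt / (PIP − PEEP) = 525 / (30.0 − 9) = 525 / 21.0 = 25.0 mL/cmH2O.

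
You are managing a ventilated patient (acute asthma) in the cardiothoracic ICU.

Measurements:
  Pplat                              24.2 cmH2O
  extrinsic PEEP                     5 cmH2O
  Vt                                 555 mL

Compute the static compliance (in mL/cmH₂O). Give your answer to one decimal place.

28.9

Cstat = Vt / (Pplat − PEEP) = 555 / (24.2 − 5) = 555 / 19.2 = 28.906 mL/cmH2O.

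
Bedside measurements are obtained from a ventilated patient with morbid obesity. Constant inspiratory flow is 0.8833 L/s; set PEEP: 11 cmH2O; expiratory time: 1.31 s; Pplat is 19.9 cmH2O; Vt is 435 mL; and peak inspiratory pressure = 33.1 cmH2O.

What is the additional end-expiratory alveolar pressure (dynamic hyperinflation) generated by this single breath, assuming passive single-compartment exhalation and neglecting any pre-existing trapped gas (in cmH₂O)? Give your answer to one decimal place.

1.5

R = (PIP − Pplat)/V̇ = (33.1 − 19.9) / 0.8833 = 13.2/0.8833 = 14.944 cmH2O·s/L.
C = Vt/(Pplat − PEEP) = 435.0 / (19.9 − 11) = 435.0/8.9 = 48.876 mL/cmH2O.
τ = R × C = 14.944 × 0.04888 L/cmH2O = 0.7305 s.
Fraction remaining = e^(−Te/τ) = e^(−1.31/0.7305) = 0.1664; trapped volume = 435.0 × 0.1664 = 72.384 mL.
Additional alveolar pressure from trapping ≈ V_trapped / C = 72.384 / 48.876 = 1.481 cmH2O.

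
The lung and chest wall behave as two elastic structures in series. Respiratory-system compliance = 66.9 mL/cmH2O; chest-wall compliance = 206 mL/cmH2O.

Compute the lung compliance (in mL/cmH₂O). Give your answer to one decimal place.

1/CL = 1/Crs − 1/Ccw.
1/CL = 1/66.9 − 1/206 = 0.01009.
CL = 99.108 mL/cmH2O.

99.1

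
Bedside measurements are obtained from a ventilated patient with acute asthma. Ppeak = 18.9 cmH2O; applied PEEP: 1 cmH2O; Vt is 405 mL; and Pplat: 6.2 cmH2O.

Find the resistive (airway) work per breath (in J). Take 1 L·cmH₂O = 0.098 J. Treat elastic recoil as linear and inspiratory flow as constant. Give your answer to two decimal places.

0.50

With constant inspiratory flow the resistive pressure is constant at PIP − Pplat = 18.9 − 6.2 = 12.7 cmH2O, so resistive work = 12.7 × 0.405 = 5.144 L·cmH2O.
× 0.098 J/(L·cmH2O) → 0.5041 J.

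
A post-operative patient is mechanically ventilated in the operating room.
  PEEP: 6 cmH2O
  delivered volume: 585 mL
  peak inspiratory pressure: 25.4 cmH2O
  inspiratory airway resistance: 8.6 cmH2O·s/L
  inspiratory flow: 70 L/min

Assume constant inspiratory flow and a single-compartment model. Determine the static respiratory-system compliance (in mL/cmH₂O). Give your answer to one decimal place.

Flow: 70 L/min ÷ 60 = 1.1667 L/s.
Equation of motion (constant flow): PIP = Vt/C + R·V̇ + PEEP.
Vt/C = PIP − R·V̇ − PEEP = 25.4 − 8.6×1.1667 − 6 = 25.4 − 10.034 − 6 = 9.366 cmH2O.
C = Vt / 9.366 = 585 / 9.366 = 62.46 mL/cmH2O.

62.5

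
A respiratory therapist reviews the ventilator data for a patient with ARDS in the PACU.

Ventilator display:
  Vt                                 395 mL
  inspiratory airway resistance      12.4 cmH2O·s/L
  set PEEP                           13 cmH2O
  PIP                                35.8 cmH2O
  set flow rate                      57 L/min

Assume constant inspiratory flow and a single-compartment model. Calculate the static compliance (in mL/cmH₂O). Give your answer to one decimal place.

Flow: 57 L/min ÷ 60 = 0.95 L/s.
Equation of motion (constant flow): PIP = Vt/C + R·V̇ + PEEP.
Vt/C = PIP − R·V̇ − PEEP = 35.8 − 12.4×0.95 − 13 = 35.8 − 11.78 − 13 = 11.02 cmH2O.
C = Vt / 11.02 = 395 / 11.02 = 35.844 mL/cmH2O.

35.8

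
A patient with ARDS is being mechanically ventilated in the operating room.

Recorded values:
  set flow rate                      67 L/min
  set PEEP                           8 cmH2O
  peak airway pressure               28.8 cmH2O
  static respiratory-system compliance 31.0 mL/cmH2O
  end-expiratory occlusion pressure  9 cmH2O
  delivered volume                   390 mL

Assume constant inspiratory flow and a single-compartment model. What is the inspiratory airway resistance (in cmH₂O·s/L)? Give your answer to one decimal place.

6.5

Flow: 67 L/min ÷ 60 = 1.1167 L/s.
Total PEEP = 9 cmH2O (set 8 + intrinsic 1); this is the baseline alveolar pressure.
Equation of motion (constant flow): PIP = Vt/C + R·V̇ + PEEP.
R·V̇ = PIP − Vt/C − PEEP = 28.8 − 390/31.0 − 9 = 28.8 − 12.581 − 9 = 7.219 cmH2O.
R = 7.219 / 1.1167 = 6.465 cmH2O·s/L.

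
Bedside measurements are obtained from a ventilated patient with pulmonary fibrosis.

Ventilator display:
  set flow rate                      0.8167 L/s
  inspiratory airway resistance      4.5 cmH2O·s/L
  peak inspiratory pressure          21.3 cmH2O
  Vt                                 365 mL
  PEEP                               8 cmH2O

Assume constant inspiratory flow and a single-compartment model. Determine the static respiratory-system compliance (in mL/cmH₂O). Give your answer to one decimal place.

Equation of motion (constant flow): PIP = Vt/C + R·V̇ + PEEP.
Vt/C = PIP − R·V̇ − PEEP = 21.3 − 4.5×0.8167 − 8 = 21.3 − 3.675 − 8 = 9.625 cmH2O.
C = Vt / 9.625 = 365 / 9.625 = 37.922 mL/cmH2O.

37.9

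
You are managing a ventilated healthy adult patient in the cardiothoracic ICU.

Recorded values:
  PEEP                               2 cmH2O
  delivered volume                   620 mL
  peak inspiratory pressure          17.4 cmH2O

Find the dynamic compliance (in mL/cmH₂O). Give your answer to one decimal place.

40.3

Dynamic compliance = Vt / (PIP − PEEP) = 620 / (17.4 − 2) = 620 / 15.4 = 40.26 mL/cmH2O.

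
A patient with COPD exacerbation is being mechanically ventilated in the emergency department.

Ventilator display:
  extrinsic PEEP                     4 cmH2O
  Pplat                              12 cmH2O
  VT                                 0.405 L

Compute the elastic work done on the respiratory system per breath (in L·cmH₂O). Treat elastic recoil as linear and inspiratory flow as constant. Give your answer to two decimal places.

1.62

Elastic work ≈ ½ × (Pplat − PEEP) × Vt = 0.5 × (12 − 4) × 0.405 L = 0.5 × 8.0 × 0.405 = 1.62 L·cmH2O.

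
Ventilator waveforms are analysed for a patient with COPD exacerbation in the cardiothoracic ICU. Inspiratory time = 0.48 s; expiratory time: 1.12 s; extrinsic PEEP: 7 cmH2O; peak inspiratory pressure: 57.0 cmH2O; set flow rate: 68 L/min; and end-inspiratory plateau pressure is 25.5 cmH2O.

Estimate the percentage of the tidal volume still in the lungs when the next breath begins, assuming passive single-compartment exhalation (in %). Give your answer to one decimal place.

Flow: 68 L/min ÷ 60 = 1.1333 L/s.
Vt = flow × Ti = 1.1333 L/s × 0.48 s × 1000 mL/L = 543.98 mL.
R = (PIP − Pplat)/V̇ = (57.0 − 25.5) / 1.1333 = 31.5/1.1333 = 27.795 cmH2O·s/L.
C = Vt/(Pplat − PEEP) = 543.98 / (25.5 − 7) = 543.98/18.5 = 29.404 mL/cmH2O.
τ = R × C = 27.795 × 0.0294 L/cmH2O = 0.8172 s.
Fraction remaining at end-expiration = e^(−Te/τ) = e^(−1.12/0.8172) = 0.254 → 25.4%.

25.4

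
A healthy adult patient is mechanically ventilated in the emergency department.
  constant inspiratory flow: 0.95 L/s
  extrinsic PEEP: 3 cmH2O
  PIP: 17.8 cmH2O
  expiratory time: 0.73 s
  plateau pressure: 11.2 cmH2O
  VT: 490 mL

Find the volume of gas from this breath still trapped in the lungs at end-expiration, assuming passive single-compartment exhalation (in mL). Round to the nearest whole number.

R = (PIP − Pplat)/V̇ = (17.8 − 11.2) / 0.95 = 6.6/0.95 = 6.947 cmH2O·s/L.
C = Vt/(Pplat − PEEP) = 490.0 / (11.2 − 3) = 490.0/8.2 = 59.756 mL/cmH2O.
τ = R × C = 6.947 × 0.05976 L/cmH2O = 0.4152 s.
Fraction remaining = e^(−Te/τ) = e^(−0.73/0.4152) = 0.1724.
Trapped volume = 490.0 × 0.1724 = 84.476 mL.

84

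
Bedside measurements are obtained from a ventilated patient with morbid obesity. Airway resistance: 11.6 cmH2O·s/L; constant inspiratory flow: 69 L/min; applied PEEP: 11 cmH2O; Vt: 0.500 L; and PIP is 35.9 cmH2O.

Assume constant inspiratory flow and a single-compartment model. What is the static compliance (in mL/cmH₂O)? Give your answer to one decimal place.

Flow: 69 L/min ÷ 60 = 1.15 L/s.
Equation of motion (constant flow): PIP = Vt/C + R·V̇ + PEEP.
Vt/C = PIP − R·V̇ − PEEP = 35.9 − 11.6×1.15 − 11 = 35.9 − 13.34 − 11 = 11.56 cmH2O.
C = Vt / 11.56 = 500 / 11.56 = 43.253 mL/cmH2O.

43.3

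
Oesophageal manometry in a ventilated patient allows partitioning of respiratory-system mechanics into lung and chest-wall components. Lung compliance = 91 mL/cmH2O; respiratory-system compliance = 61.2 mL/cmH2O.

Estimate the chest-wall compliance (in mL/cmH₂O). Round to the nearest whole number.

1/Ccw = 1/Crs − 1/CL.
1/Ccw = 1/61.2 − 1/91 = 0.005351.
Ccw = 186.88 mL/cmH2O.

187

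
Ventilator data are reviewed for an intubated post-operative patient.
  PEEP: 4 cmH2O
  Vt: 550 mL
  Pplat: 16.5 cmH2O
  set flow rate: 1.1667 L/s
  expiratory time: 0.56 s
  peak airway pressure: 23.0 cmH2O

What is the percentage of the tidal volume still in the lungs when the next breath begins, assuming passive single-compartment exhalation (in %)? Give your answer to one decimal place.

R = (PIP − Pplat)/V̇ = (23.0 − 16.5) / 1.1667 = 6.5/1.1667 = 5.571 cmH2O·s/L.
C = Vt/(Pplat − PEEP) = 550.0 / (16.5 − 4) = 550.0/12.5 = 44.0 mL/cmH2O.
τ = R × C = 5.571 × 0.044 L/cmH2O = 0.2451 s.
Fraction remaining at end-expiration = e^(−Te/τ) = e^(−0.56/0.2451) = 0.1018 → 10.18%.

10.2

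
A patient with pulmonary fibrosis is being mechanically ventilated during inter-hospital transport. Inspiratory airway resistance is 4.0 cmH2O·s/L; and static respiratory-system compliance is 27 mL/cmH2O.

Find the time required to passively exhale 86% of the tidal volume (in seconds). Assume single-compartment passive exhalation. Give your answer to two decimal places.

τ = R × C = 4.0 × 27 mL/cmH2O = 4.0 × 0.027 L/cmH2O = 0.108 s.
Exhaled fraction f = 1 − e^(−t/τ) → t = −τ·ln(1 − f) = −0.108·ln(0.14) = 0.2123 s.

0.21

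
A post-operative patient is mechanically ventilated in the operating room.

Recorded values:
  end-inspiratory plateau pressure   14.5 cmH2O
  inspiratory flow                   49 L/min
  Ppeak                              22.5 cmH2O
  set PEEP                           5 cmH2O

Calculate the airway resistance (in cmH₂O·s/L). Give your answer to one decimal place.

Flow: 49 L/min ÷ 60 = 0.8167 L/s.
Raw = (PIP − Pplat) / flow = (22.5 − 14.5) / 0.8167 = 8.0 / 0.8167 = 9.796 cmH2O·s/L.

9.8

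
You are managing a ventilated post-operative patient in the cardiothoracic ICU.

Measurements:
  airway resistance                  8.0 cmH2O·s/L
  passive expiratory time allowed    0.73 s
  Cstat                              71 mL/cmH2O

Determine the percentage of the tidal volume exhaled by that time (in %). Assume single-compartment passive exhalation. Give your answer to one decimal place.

72.3

τ = R × C = 8.0 × 71 mL/cmH2O = 8.0 × 0.071 L/cmH2O = 0.568 s.
Passive exhalation: V(t)/V₀ = e^(−t/τ) = e^(−0.73/0.568) = 0.2766.
Fraction exhaled = 1 − 0.2766 = 0.7234 → 72.34%.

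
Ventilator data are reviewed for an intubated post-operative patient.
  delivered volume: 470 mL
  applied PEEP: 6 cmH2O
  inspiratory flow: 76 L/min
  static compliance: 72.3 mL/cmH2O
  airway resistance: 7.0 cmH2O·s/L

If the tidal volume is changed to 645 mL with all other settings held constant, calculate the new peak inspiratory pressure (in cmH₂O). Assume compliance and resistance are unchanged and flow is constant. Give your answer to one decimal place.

Flow: 76 L/min ÷ 60 = 1.2667 L/s.
PIP = Vt/C + R·V̇ + PEEP (constant-flow equation of motion).
Only the elastic term changes: ΔPIP = ΔVt / C = (645 − 470) / 72.3 = 2.42 cmH2O.
Original PIP = 470/72.3 + 7.0×1.2667 + 6 = 21.368 cmH2O; new PIP = 21.368 + (2.42) = 23.788 cmH2O.

23.8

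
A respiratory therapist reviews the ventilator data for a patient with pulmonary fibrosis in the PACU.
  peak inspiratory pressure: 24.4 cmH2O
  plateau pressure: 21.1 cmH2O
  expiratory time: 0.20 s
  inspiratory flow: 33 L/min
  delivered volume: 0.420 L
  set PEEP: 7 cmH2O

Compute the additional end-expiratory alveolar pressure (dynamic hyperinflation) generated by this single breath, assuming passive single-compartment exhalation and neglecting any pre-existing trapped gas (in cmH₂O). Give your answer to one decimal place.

Flow: 33 L/min ÷ 60 = 0.55 L/s.
R = (PIP − Pplat)/V̇ = (24.4 − 21.1) / 0.55 = 3.3/0.55 = 6.0 cmH2O·s/L.
C = Vt/(Pplat − PEEP) = 420.0 / (21.1 − 7) = 420.0/14.1 = 29.787 mL/cmH2O.
τ = R × C = 6.0 × 0.02979 L/cmH2O = 0.1787 s.
Fraction remaining = e^(−Te/τ) = e^(−0.20/0.1787) = 0.3265; trapped volume = 420.0 × 0.3265 = 137.13 mL.
Additional alveolar pressure from trapping ≈ V_trapped / C = 137.13 / 29.787 = 4.604 cmH2O.

4.6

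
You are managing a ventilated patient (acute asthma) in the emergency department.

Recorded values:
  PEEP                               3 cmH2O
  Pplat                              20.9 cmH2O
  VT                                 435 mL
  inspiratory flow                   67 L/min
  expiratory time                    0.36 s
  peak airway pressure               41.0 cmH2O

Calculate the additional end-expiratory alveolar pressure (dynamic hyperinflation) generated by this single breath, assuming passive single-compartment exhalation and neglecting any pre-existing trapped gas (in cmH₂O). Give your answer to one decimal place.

Flow: 67 L/min ÷ 60 = 1.1167 L/s.
R = (PIP − Pplat)/V̇ = (41.0 − 20.9) / 1.1167 = 20.1/1.1167 = 17.999 cmH2O·s/L.
C = Vt/(Pplat − PEEP) = 435.0 / (20.9 − 3) = 435.0/17.9 = 24.302 mL/cmH2O.
τ = R × C = 17.999 × 0.0243 L/cmH2O = 0.4374 s.
Fraction remaining = e^(−Te/τ) = e^(−0.36/0.4374) = 0.4391; trapped volume = 435.0 × 0.4391 = 191.01 mL.
Additional alveolar pressure from trapping ≈ V_trapped / C = 191.01 / 24.302 = 7.86 cmH2O.

7.9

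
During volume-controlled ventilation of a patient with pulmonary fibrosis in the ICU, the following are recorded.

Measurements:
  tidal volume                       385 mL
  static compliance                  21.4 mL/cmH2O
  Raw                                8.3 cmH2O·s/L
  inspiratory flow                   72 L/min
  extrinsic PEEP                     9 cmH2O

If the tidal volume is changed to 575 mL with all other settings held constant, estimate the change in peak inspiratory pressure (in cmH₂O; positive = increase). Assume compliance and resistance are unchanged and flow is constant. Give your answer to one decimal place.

PIP = Vt/C + R·V̇ + PEEP (constant-flow equation of motion).
Only the elastic term changes: ΔPIP = ΔVt / C = (575 − 385) / 21.4 = 8.879 cmH2O.

8.9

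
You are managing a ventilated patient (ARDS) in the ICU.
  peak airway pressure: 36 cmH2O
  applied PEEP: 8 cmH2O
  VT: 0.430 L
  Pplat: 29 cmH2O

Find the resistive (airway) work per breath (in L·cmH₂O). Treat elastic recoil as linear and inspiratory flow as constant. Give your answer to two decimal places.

3.01

With constant inspiratory flow the resistive pressure is constant at PIP − Pplat = 36 − 29 = 7.0 cmH2O, so resistive work = 7.0 × 0.430 = 3.01 L·cmH2O.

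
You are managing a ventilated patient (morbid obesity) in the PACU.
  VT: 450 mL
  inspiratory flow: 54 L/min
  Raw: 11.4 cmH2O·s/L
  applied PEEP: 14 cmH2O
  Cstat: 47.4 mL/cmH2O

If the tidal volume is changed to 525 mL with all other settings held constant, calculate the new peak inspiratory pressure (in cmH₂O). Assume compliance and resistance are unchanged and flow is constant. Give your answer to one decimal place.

Flow: 54 L/min ÷ 60 = 0.9 L/s.
PIP = Vt/C + R·V̇ + PEEP (constant-flow equation of motion).
Only the elastic term changes: ΔPIP = ΔVt / C = (525 − 450) / 47.4 = 1.582 cmH2O.
Original PIP = 450/47.4 + 11.4×0.9 + 14 = 33.754 cmH2O; new PIP = 33.754 + (1.582) = 35.336 cmH2O.

35.3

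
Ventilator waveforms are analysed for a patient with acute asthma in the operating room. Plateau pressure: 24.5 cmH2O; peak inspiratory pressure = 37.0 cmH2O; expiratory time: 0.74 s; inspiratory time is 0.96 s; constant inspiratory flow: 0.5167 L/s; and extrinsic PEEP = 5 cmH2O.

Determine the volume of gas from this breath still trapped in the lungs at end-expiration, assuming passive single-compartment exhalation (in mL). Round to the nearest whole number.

Vt = flow × Ti = 0.5167 L/s × 0.96 s × 1000 mL/L = 496.03 mL.
R = (PIP − Pplat)/V̇ = (37.0 − 24.5) / 0.5167 = 12.5/0.5167 = 24.192 cmH2O·s/L.
C = Vt/(Pplat − PEEP) = 496.03 / (24.5 − 5) = 496.03/19.5 = 25.437 mL/cmH2O.
τ = R × C = 24.192 × 0.02544 L/cmH2O = 0.6154 s.
Fraction remaining = e^(−Te/τ) = e^(−0.74/0.6154) = 0.3005.
Trapped volume = 496.03 × 0.3005 = 149.06 mL.

149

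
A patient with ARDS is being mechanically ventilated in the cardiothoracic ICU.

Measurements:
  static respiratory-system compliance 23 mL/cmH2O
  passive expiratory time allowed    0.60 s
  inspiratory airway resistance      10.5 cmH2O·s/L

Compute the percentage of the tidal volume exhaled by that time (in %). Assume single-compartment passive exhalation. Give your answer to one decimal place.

τ = R × C = 10.5 × 23 mL/cmH2O = 10.5 × 0.023 L/cmH2O = 0.2415 s.
Passive exhalation: V(t)/V₀ = e^(−t/τ) = e^(−0.60/0.2415) = 0.08337.
Fraction exhaled = 1 − 0.08337 = 0.9166 → 91.66%.

91.7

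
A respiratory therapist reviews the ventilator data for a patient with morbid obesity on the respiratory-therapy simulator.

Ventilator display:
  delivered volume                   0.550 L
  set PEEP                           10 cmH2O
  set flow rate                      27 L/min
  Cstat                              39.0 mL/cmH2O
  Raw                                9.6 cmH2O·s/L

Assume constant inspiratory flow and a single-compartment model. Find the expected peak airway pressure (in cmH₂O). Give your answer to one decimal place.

Flow: 27 L/min ÷ 60 = 0.45 L/s.
Equation of motion (constant flow): PIP = Vt/C + R·V̇ + PEEP.
PIP = 550/39.0 + 9.6×0.45 + 10 = 14.103 + 4.32 + 10 = 28.423 cmH2O.

28.4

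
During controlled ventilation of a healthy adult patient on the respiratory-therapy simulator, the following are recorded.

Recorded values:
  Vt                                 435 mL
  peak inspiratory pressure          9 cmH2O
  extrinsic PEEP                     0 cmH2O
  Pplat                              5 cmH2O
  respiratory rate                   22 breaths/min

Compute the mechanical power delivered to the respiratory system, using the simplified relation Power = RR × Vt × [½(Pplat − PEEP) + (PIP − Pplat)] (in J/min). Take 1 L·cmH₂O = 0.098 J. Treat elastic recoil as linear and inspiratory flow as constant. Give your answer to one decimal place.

6.1

Per-breath work = Vt × [½(Pplat−PEEP) + (PIP−Pplat)] = 0.435 × [0.5×5.0 + 4.0] = 0.435 × 6.5 = 2.828 L·cmH2O.
Power = 22 × 2.828 = 62.216 L·cmH2O/min.
× 0.098 J/(L·cmH2O) → 6.097 J/min.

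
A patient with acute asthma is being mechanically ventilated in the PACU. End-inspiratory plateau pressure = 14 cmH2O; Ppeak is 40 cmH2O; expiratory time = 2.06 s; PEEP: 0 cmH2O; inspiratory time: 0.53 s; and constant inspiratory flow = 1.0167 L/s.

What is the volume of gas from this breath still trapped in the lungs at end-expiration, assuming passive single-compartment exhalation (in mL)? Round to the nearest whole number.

Vt = flow × Ti = 1.0167 L/s × 0.53 s × 1000 mL/L = 538.85 mL.
R = (PIP − Pplat)/V̇ = (40 − 14) / 1.0167 = 26.0/1.0167 = 25.573 cmH2O·s/L.
C = Vt/(Pplat − PEEP) = 538.85 / (14 − 0) = 538.85/14.0 = 38.489 mL/cmH2O.
τ = R × C = 25.573 × 0.03849 L/cmH2O = 0.9843 s.
Fraction remaining = e^(−Te/τ) = e^(−2.06/0.9843) = 0.1233.
Trapped volume = 538.85 × 0.1233 = 66.44 mL.

66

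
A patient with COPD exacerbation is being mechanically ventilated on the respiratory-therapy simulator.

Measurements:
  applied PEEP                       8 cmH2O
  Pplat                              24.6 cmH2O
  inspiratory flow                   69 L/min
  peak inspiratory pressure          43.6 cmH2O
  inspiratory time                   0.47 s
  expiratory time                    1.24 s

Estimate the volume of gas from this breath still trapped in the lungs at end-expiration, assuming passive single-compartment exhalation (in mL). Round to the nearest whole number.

Flow: 69 L/min ÷ 60 = 1.15 L/s.
Vt = flow × Ti = 1.15 L/s × 0.47 s × 1000 mL/L = 540.5 mL.
R = (PIP − Pplat)/V̇ = (43.6 − 24.6) / 1.15 = 19.0/1.15 = 16.522 cmH2O·s/L.
C = Vt/(Pplat − PEEP) = 540.5 / (24.6 − 8) = 540.5/16.6 = 32.56 mL/cmH2O.
τ = R × C = 16.522 × 0.03256 L/cmH2O = 0.538 s.
Fraction remaining = e^(−Te/τ) = e^(−1.24/0.538) = 0.09978.
Trapped volume = 540.5 × 0.09978 = 53.931 mL.

54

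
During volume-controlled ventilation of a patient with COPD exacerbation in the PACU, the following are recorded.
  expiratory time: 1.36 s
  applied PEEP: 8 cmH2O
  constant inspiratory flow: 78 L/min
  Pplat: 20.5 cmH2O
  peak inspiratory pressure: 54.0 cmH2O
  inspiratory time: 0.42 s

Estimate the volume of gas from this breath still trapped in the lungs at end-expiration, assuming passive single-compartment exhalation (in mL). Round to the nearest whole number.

Flow: 78 L/min ÷ 60 = 1.3 L/s.
Vt = flow × Ti = 1.3 L/s × 0.42 s × 1000 mL/L = 546.0 mL.
R = (PIP − Pplat)/V̇ = (54.0 − 20.5) / 1.3 = 33.5/1.3 = 25.769 cmH2O·s/L.
C = Vt/(Pplat − PEEP) = 546.0 / (20.5 − 8) = 546.0/12.5 = 43.68 mL/cmH2O.
τ = R × C = 25.769 × 0.04368 L/cmH2O = 1.126 s.
Fraction remaining = e^(−Te/τ) = e^(−1.36/1.126) = 0.2988.
Trapped volume = 546.0 × 0.2988 = 163.14 mL.

163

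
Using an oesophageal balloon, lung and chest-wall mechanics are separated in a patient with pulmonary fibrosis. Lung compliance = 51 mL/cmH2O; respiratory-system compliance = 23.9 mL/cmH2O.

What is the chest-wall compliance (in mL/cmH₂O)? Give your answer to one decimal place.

1/Ccw = 1/Crs − 1/CL.
1/Ccw = 1/23.9 − 1/51 = 0.02223.
Ccw = 44.984 mL/cmH2O.

45.0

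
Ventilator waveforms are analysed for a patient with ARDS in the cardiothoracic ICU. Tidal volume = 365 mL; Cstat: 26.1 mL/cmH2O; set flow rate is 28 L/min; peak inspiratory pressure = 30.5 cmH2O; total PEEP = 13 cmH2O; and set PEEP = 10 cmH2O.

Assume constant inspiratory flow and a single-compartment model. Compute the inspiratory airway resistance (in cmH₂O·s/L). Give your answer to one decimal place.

Flow: 28 L/min ÷ 60 = 0.4667 L/s.
Total PEEP = 13 cmH2O (set 10 + intrinsic 3); this is the baseline alveolar pressure.
Equation of motion (constant flow): PIP = Vt/C + R·V̇ + PEEP.
R·V̇ = PIP − Vt/C − PEEP = 30.5 − 365/26.1 − 13 = 30.5 − 13.985 − 13 = 3.515 cmH2O.
R = 3.515 / 0.4667 = 7.532 cmH2O·s/L.

7.5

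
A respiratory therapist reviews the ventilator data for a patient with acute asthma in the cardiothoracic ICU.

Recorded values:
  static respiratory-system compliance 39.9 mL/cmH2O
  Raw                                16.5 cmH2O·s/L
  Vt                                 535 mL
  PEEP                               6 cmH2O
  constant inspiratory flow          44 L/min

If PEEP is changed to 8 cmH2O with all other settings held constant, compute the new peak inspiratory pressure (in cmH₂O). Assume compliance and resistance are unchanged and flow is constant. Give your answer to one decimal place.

33.5

Flow: 44 L/min ÷ 60 = 0.7333 L/s.
PIP = Vt/C + R·V̇ + PEEP (constant-flow equation of motion).
Only the baseline term changes: ΔPIP = ΔPEEP = 8 − 6 = 2.0 cmH2O.
Original PIP = 535/39.9 + 16.5×0.7333 + 6 = 31.508 cmH2O; new PIP = 31.508 + (2.0) = 33.508 cmH2O.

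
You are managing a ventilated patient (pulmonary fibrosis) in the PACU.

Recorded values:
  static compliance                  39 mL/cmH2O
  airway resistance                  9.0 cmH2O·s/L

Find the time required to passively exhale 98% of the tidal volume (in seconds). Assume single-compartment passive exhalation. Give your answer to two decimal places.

1.37

τ = R × C = 9.0 × 39 mL/cmH2O = 9.0 × 0.039 L/cmH2O = 0.351 s.
Exhaled fraction f = 1 − e^(−t/τ) → t = −τ·ln(1 − f) = −0.351·ln(0.02) = 1.373 s.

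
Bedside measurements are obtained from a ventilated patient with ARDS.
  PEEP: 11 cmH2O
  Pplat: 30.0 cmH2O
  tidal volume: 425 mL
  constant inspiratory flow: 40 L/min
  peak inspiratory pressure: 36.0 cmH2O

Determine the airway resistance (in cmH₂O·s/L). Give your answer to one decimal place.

9.0

Flow: 40 L/min ÷ 60 = 0.6667 L/s.
Raw = (PIP − Pplat) / flow = (36.0 − 30.0) / 0.6667 = 6.0 / 0.6667 = 9.0 cmH2O·s/L.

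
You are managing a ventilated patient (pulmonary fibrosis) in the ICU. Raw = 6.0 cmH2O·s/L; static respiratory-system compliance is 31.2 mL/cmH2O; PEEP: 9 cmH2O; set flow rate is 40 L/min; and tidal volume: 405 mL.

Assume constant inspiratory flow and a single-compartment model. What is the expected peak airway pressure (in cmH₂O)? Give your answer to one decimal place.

26.0

Flow: 40 L/min ÷ 60 = 0.6667 L/s.
Equation of motion (constant flow): PIP = Vt/C + R·V̇ + PEEP.
PIP = 405/31.2 + 6.0×0.6667 + 9 = 12.981 + 4.0 + 9 = 25.981 cmH2O.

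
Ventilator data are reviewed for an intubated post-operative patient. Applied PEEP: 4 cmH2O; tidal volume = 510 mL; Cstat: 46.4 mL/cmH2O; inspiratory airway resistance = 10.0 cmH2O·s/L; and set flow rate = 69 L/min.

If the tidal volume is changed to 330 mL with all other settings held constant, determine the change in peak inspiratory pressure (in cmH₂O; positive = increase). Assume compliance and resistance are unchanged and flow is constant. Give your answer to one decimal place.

-3.9

PIP = Vt/C + R·V̇ + PEEP (constant-flow equation of motion).
Only the elastic term changes: ΔPIP = ΔVt / C = (330 − 510) / 46.4 = -3.879 cmH2O.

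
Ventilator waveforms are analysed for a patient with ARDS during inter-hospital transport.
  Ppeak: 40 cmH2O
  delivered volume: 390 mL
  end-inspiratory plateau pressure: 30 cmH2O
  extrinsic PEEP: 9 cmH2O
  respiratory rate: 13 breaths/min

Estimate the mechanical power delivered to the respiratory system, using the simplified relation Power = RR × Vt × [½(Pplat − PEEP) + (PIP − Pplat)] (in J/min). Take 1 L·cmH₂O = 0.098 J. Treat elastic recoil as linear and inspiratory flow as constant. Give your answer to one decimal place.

Per-breath work = Vt × [½(Pplat−PEEP) + (PIP−Pplat)] = 0.390 × [0.5×21.0 + 10.0] = 0.390 × 20.5 = 7.995 L·cmH2O.
Power = 13 × 7.995 = 103.94 L·cmH2O/min.
× 0.098 J/(L·cmH2O) → 10.186 J/min.

10.2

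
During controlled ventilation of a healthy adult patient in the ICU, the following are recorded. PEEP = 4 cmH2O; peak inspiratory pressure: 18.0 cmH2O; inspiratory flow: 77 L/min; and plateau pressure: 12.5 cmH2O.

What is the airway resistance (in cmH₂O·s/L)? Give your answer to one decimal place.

Flow: 77 L/min ÷ 60 = 1.2833 L/s.
Raw = (PIP − Pplat) / flow = (18.0 − 12.5) / 1.2833 = 5.5 / 1.2833 = 4.286 cmH2O·s/L.

4.3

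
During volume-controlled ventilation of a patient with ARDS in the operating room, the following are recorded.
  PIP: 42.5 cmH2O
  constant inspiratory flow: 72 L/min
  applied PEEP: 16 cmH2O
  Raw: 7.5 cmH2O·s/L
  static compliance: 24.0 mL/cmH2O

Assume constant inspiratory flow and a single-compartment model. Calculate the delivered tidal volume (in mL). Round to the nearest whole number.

420

Flow: 72 L/min ÷ 60 = 1.2 L/s.
Equation of motion (constant flow): PIP = Vt/C + R·V̇ + PEEP.
Vt/C = PIP − R·V̇ − PEEP = 42.5 − 9.0 − 16 = 17.5 cmH2O.
Vt = C × 17.5 = 24.0 × 17.5 = 420.0 mL.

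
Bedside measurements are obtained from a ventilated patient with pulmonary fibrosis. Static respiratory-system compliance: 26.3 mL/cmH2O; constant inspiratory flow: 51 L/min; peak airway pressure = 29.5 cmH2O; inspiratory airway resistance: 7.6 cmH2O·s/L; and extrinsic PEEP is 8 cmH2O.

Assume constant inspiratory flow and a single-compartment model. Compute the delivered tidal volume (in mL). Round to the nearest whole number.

396

Flow: 51 L/min ÷ 60 = 0.85 L/s.
Equation of motion (constant flow): PIP = Vt/C + R·V̇ + PEEP.
Vt/C = PIP − R·V̇ − PEEP = 29.5 − 6.46 − 8 = 15.04 cmH2O.
Vt = C × 15.04 = 26.3 × 15.04 = 395.55 mL.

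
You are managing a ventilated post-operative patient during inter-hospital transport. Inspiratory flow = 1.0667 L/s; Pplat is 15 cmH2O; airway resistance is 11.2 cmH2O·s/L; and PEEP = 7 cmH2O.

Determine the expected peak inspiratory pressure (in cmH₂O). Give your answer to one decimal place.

PIP = Pplat + Raw × flow = 15 + 11.2 × 1.0667 = 15 + 11.947 = 26.947 cmH2O.

26.9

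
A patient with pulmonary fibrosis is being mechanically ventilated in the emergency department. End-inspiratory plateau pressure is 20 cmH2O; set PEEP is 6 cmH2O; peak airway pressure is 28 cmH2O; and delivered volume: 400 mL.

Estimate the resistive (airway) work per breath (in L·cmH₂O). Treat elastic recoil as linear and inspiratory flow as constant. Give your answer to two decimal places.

With constant inspiratory flow the resistive pressure is constant at PIP − Pplat = 28 − 20 = 8.0 cmH2O, so resistive work = 8.0 × 0.400 = 3.2 L·cmH2O.

3.20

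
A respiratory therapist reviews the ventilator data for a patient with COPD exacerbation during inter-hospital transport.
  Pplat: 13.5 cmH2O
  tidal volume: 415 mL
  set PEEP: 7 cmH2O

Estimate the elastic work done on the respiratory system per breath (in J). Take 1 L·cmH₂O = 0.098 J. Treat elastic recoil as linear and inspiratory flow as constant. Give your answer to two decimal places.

0.13

Elastic work ≈ ½ × (Pplat − PEEP) × Vt = 0.5 × (13.5 − 7) × 0.415 L = 0.5 × 6.5 × 0.415 = 1.349 L·cmH2O.
× 0.098 J/(L·cmH2O) → 0.1322 J.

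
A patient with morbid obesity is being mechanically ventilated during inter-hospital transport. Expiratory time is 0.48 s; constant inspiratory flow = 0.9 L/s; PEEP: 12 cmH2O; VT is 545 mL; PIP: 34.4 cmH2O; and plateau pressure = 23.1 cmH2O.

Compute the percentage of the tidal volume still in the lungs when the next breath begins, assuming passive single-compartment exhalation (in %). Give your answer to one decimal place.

R = (PIP − Pplat)/V̇ = (34.4 − 23.1) / 0.9 = 11.3/0.9 = 12.556 cmH2O·s/L.
C = Vt/(Pplat − PEEP) = 545.0 / (23.1 − 12) = 545.0/11.1 = 49.099 mL/cmH2O.
τ = R × C = 12.556 × 0.0491 L/cmH2O = 0.6165 s.
Fraction remaining at end-expiration = e^(−Te/τ) = e^(−0.48/0.6165) = 0.4591 → 45.91%.

45.9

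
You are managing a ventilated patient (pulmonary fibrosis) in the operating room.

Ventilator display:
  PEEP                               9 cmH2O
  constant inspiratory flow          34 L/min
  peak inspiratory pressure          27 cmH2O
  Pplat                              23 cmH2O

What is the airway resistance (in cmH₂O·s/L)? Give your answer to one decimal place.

7.1

Flow: 34 L/min ÷ 60 = 0.5667 L/s.
Raw = (PIP − Pplat) / flow = (27 − 23) / 0.5667 = 4.0 / 0.5667 = 7.058 cmH2O·s/L.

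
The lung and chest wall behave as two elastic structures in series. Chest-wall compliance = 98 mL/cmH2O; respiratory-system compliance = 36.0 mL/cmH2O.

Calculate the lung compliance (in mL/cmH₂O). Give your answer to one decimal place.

56.9

1/CL = 1/Crs − 1/Ccw.
1/CL = 1/36.0 − 1/98 = 0.01757.
CL = 56.915 mL/cmH2O.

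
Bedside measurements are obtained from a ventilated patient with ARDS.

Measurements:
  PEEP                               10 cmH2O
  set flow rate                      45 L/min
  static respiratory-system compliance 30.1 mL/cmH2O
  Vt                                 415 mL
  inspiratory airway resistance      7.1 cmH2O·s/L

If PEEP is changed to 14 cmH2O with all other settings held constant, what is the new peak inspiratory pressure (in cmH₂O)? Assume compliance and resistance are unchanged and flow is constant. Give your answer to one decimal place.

Flow: 45 L/min ÷ 60 = 0.75 L/s.
PIP = Vt/C + R·V̇ + PEEP (constant-flow equation of motion).
Only the baseline term changes: ΔPIP = ΔPEEP = 14 − 10 = 4.0 cmH2O.
Original PIP = 415/30.1 + 7.1×0.75 + 10 = 29.112 cmH2O; new PIP = 29.112 + (4.0) = 33.112 cmH2O.

33.1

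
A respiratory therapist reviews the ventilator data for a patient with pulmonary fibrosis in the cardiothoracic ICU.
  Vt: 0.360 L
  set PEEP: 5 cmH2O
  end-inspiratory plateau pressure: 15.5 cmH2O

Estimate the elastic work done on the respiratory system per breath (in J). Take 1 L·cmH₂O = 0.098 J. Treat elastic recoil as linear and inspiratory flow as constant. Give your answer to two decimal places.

Elastic work ≈ ½ × (Pplat − PEEP) × Vt = 0.5 × (15.5 − 5) × 0.360 L = 0.5 × 10.5 × 0.360 = 1.89 L·cmH2O.
× 0.098 J/(L·cmH2O) → 0.1852 J.

0.19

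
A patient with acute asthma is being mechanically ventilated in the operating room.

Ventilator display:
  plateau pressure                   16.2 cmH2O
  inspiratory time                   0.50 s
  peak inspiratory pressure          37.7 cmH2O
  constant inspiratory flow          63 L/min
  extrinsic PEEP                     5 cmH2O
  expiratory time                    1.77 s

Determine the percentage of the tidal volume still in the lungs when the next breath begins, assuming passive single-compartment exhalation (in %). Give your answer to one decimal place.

Flow: 63 L/min ÷ 60 = 1.05 L/s.
Vt = flow × Ti = 1.05 L/s × 0.50 s × 1000 mL/L = 525.0 mL.
R = (PIP − Pplat)/V̇ = (37.7 − 16.2) / 1.05 = 21.5/1.05 = 20.476 cmH2O·s/L.
C = Vt/(Pplat − PEEP) = 525.0 / (16.2 − 5) = 525.0/11.2 = 46.875 mL/cmH2O.
τ = R × C = 20.476 × 0.04688 L/cmH2O = 0.9599 s.
Fraction remaining at end-expiration = e^(−Te/τ) = e^(−1.77/0.9599) = 0.1582 → 15.82%.

15.8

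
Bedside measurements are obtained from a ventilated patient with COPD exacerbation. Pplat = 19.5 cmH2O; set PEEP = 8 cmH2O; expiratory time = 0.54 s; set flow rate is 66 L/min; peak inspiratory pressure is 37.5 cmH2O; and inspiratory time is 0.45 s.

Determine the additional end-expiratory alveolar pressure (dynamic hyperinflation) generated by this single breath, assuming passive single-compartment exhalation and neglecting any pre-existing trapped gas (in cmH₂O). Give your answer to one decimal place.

5.3

Flow: 66 L/min ÷ 60 = 1.1 L/s.
Vt = flow × Ti = 1.1 L/s × 0.45 s × 1000 mL/L = 495.0 mL.
R = (PIP − Pplat)/V̇ = (37.5 − 19.5) / 1.1 = 18.0/1.1 = 16.364 cmH2O·s/L.
C = Vt/(Pplat − PEEP) = 495.0 / (19.5 − 8) = 495.0/11.5 = 43.043 mL/cmH2O.
τ = R × C = 16.364 × 0.04304 L/cmH2O = 0.7043 s.
Fraction remaining = e^(−Te/τ) = e^(−0.54/0.7043) = 0.4645; trapped volume = 495.0 × 0.4645 = 229.93 mL.
Additional alveolar pressure from trapping ≈ V_trapped / C = 229.93 / 43.043 = 5.342 cmH2O.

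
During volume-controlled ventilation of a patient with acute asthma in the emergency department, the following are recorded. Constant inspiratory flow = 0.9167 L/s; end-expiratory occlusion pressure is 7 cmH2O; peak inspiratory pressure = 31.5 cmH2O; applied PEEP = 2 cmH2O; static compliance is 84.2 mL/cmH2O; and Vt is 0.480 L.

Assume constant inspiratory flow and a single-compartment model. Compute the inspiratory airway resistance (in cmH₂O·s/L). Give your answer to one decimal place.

20.5

Total PEEP = 7 cmH2O (set 2 + intrinsic 5); this is the baseline alveolar pressure.
Equation of motion (constant flow): PIP = Vt/C + R·V̇ + PEEP.
R·V̇ = PIP − Vt/C − PEEP = 31.5 − 480/84.2 − 7 = 31.5 − 5.701 − 7 = 18.799 cmH2O.
R = 18.799 / 0.9167 = 20.507 cmH2O·s/L.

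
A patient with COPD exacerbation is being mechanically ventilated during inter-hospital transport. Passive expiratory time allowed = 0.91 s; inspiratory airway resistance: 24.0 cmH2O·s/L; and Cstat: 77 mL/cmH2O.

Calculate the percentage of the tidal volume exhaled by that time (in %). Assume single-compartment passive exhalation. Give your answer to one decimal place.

τ = R × C = 24.0 × 77 mL/cmH2O = 24.0 × 0.077 L/cmH2O = 1.848 s.
Passive exhalation: V(t)/V₀ = e^(−t/τ) = e^(−0.91/1.848) = 0.6111.
Fraction exhaled = 1 − 0.6111 = 0.3889 → 38.89%.

38.9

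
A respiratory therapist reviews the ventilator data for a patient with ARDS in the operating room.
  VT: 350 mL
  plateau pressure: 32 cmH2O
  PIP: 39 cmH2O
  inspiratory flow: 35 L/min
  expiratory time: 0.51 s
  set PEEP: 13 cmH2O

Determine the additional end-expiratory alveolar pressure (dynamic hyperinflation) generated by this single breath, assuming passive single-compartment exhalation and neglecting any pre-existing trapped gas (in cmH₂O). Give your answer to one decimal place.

Flow: 35 L/min ÷ 60 = 0.5833 L/s.
R = (PIP − Pplat)/V̇ = (39 − 32) / 0.5833 = 7.0/0.5833 = 12.001 cmH2O·s/L.
C = Vt/(Pplat − PEEP) = 350.0 / (32 − 13) = 350.0/19.0 = 18.421 mL/cmH2O.
τ = R × C = 12.001 × 0.01842 L/cmH2O = 0.2211 s.
Fraction remaining = e^(−Te/τ) = e^(−0.51/0.2211) = 0.09959; trapped volume = 350.0 × 0.09959 = 34.857 mL.
Additional alveolar pressure from trapping ≈ V_trapped / C = 34.857 / 18.421 = 1.892 cmH2O.

1.9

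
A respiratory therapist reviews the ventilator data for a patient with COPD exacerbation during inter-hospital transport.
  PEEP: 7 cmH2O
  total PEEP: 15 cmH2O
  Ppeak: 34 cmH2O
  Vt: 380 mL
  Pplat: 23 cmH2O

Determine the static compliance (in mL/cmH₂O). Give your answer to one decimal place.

End-expiratory occlusion gives total PEEP = 15 cmH2O (intrinsic PEEP = 15 − 7 = 8). Use total PEEP for the elastic gradient.
Cstat = Vt / (Pplat − PEEPtotal) = 380 / (23 − 15) = 380 / 8.0 = 47.5 mL/cmH2O.

47.5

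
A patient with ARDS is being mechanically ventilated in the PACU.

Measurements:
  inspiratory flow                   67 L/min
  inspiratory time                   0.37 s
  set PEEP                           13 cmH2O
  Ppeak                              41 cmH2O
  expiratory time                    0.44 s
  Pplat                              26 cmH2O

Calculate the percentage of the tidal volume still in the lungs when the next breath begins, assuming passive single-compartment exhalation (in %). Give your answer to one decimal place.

Flow: 67 L/min ÷ 60 = 1.1167 L/s.
Vt = flow × Ti = 1.1167 L/s × 0.37 s × 1000 mL/L = 413.18 mL.
R = (PIP − Pplat)/V̇ = (41 − 26) / 1.1167 = 15.0/1.1167 = 13.432 cmH2O·s/L.
C = Vt/(Pplat − PEEP) = 413.18 / (26 − 13) = 413.18/13.0 = 31.783 mL/cmH2O.
τ = R × C = 13.432 × 0.03178 L/cmH2O = 0.4269 s.
Fraction remaining at end-expiration = e^(−Te/τ) = e^(−0.44/0.4269) = 0.3568 → 35.68%.

35.7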